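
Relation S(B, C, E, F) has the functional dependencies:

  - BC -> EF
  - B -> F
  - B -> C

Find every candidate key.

Attribute B never appears on the right-hand side of any dependency, so B must belong to every candidate key.
{B}⁺ = {B, C, E, F}, which is all of the schema, so {B} is the only candidate key.

B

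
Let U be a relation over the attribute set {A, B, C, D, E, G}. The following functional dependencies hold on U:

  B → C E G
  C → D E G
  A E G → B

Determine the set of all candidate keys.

{A, B}, {A, C}, {A, E, G}

Attribute A never appears on the right-hand side of any dependency, so A must belong to every candidate key.
{A}⁺ = {A}, which is not all of the schema, so we must add further attributes.
{A, B}⁺: B→CEG adds C, E, G; C→DEG adds D → {A, B, C, D, E, G}. Minimal: {B}⁺ = {B, C, D, E, G}; {A}⁺ = {A} — none reach the full schema.
{A, C}⁺: C→DEG adds D, E, G; AEG→B adds B → {A, B, C, D, E, G}. Minimal: {C}⁺ = {C, D, E, G}; {A}⁺ = {A} — none reach the full schema.
{A, E, G}⁺: AEG→B adds B; B→CEG adds C; C→DEG adds D → {A, B, C, D, E, G}. Minimal: {E, G}⁺ = {E, G}; {A, G}⁺ = {A, G}; {A, E}⁺ = {A, E} — none reach the full schema.
Any other superkey contains one of these as a subset, so there are no further candidate keys.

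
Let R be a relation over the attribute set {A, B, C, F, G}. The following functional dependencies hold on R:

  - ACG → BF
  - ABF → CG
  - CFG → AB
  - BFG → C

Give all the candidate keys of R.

ABF; ACG; BFG; CFG

{A, B, F}⁺: ABF→CG adds C, G → {A, B, C, F, G}. Minimal: {B, F}⁺ = {B, F}; {A, F}⁺ = {A, F}; {A, B}⁺ = {A, B} — none reach the full schema.
{A, C, G}⁺: ACG→BF adds B, F → {A, B, C, F, G}. Minimal: {C, G}⁺ = {C, G}; {A, G}⁺ = {A, G}; {A, C}⁺ = {A, C} — none reach the full schema.
{B, F, G}⁺: BFG→C adds C; CFG→AB adds A → {A, B, C, F, G}. Minimal: {F, G}⁺ = {F, G}; {B, G}⁺ = {B, G}; {B, F}⁺ = {B, F} — none reach the full schema.
{C, F, G}⁺: CFG→AB adds A, B → {A, B, C, F, G}. Minimal: {F, G}⁺ = {F, G}; {C, G}⁺ = {C, G}; {C, F}⁺ = {C, F} — none reach the full schema.
Any other superkey contains one of these as a subset, so there are no further candidate keys.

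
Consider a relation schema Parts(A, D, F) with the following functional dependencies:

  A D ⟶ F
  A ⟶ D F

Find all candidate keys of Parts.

Attribute A never appears on the right-hand side of any dependency, so A must belong to every candidate key.
{A}⁺ = {A, D, F}, which is all of the schema, so {A} is the only candidate key.

(A)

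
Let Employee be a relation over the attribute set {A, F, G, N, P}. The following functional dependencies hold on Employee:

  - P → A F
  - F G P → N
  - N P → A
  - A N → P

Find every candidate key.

{G, P}; {A, G, N}

Attribute G never appears on the right-hand side of any dependency, so G must belong to every candidate key.
{G}⁺ = {G}, which is not all of the schema, so we must add further attributes.
{G, P}⁺: P→AF adds A, F; FGP→N adds N → {A, F, G, N, P}.
{A, G, N}⁺: AN→P adds P; P→AF adds F → {A, F, G, N, P}.
Any other superkey contains one of these as a subset, so there are no further candidate keys.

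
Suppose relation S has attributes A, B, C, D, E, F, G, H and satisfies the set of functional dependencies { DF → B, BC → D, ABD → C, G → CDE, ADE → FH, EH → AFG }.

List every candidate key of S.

{A, G}⁺: G→CDE adds C, D, E; ADE→FH adds F, H; DF→B adds B → {A, B, C, D, E, F, G, H}.
{E, H}⁺: EH→AFG adds A, F, G; G→CDE adds C, D; DF→B adds B → {A, B, C, D, E, F, G, H}.
{G, H}⁺: G→CDE adds C, D, E; EH→AFG adds A, F; DF→B adds B → {A, B, C, D, E, F, G, H}.
{A, D, E}⁺: ADE→FH adds F, H; EH→AFG adds G; DF→B adds B; ABD→C adds C → {A, B, C, D, E, F, G, H}.
{A, B, C, E}⁺: BC→D adds D; ADE→FH adds F, H; EH→AFG adds G → {A, B, C, D, E, F, G, H}.

AG, EH, GH, ADE, ABCE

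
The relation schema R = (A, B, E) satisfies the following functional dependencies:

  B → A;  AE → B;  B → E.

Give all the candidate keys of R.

{B}⁺: B→A adds A; B→E adds E → {A, B, E}.
{A, E}⁺: AE→B adds B → {A, B, E}. Minimal: {E}⁺ = {E}; {A}⁺ = {A} — none reach the full schema.

{B}, {A, E}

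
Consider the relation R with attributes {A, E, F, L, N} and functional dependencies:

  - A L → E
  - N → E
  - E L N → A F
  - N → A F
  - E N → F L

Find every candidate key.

Attribute N never appears on the right-hand side of any dependency, so N must belong to every candidate key.
{N}⁺ = {A, E, F, L, N}, which is all of the schema, so {N} is the only candidate key.

{N}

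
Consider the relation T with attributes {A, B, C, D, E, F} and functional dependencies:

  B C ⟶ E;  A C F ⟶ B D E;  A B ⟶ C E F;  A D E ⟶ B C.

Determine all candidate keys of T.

{A, B}, {A, C, F}, {A, D, E}

Attribute A never appears on the right-hand side of any dependency, so A must belong to every candidate key.
{A}⁺ = {A}, which is not all of the schema, so we must add further attributes.
{A, B}⁺: AB→CEF adds C, E, F; ACF→BDE adds D → {A, B, C, D, E, F}.
{A, C, F}⁺: ACF→BDE adds B, D, E → {A, B, C, D, E, F}.
{A, D, E}⁺: ADE→BC adds B, C; AB→CEF adds F → {A, B, C, D, E, F}.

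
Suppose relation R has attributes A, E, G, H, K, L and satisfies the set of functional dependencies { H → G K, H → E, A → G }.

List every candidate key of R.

Attributes A, H, L never appear on any right-hand side, so every candidate key must contain {A, H, L}.
{A, H, L}⁺ = {A, E, G, H, K, L}, which is all of the schema, so {A, H, L} is the only candidate key.

{A, H, L}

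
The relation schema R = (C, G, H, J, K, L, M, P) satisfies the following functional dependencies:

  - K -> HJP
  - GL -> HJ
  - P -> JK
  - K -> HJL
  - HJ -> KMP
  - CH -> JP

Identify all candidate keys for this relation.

Attributes C, G never appear on any right-hand side, so every candidate key must contain {C, G}.
{C, G}⁺ = {C, G}, which is not all of the schema, so we must add further attributes.
{C, G, H}⁺: CH→JP adds J, P; P→JK adds K; K→HJL adds L; HJ→KMP adds M → {C, G, H, J, K, L, M, P}.
{C, G, K}⁺: K→HJP adds H, J, P; K→HJL adds L; HJ→KMP adds M → {C, G, H, J, K, L, M, P}.
{C, G, L}⁺: GL→HJ adds H, J; HJ→KMP adds K, M, P → {C, G, H, J, K, L, M, P}.
{C, G, P}⁺: P→JK adds J, K; K→HJL adds H, L; HJ→KMP adds M → {C, G, H, J, K, L, M, P}.

{C, G, H}, {C, G, K}, {C, G, L}, {C, G, P}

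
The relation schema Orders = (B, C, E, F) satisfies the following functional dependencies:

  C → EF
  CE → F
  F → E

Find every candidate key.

{B, C}

{B, C}⁺: C→EF adds E, F → {B, C, E, F}.
No other minimal superkey exists.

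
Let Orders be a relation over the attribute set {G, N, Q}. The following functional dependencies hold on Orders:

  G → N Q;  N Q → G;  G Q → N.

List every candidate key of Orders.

(G); (N, Q)

{G}⁺: G→NQ adds N, Q → {G, N, Q}.
{N, Q}⁺: NQ→G adds G → {G, N, Q}.
Any other superkey contains one of these as a subset, so there are no further candidate keys.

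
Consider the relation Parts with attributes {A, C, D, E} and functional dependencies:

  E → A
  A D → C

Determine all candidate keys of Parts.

{D, E}⁺: E→A adds A; AD→C adds C → {A, C, D, E}. Minimal: {E}⁺ = {A, E}; {D}⁺ = {D} — none reach the full schema.

{D, E}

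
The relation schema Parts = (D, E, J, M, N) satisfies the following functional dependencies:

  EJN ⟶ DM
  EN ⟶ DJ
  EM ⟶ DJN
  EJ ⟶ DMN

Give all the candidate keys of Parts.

{E, J}, {E, M}, {E, N}

{E, J}⁺: EJ→DMN adds D, M, N → {D, E, J, M, N}. Minimal: {J}⁺ = {J}; {E}⁺ = {E} — none reach the full schema.
{E, M}⁺: EM→DJN adds D, J, N → {D, E, J, M, N}. Minimal: {M}⁺ = {M}; {E}⁺ = {E} — none reach the full schema.
{E, N}⁺: EN→DJ adds D, J; EJ→DMN adds M → {D, E, J, M, N}. Minimal: {N}⁺ = {N}; {E}⁺ = {E} — none reach the full schema.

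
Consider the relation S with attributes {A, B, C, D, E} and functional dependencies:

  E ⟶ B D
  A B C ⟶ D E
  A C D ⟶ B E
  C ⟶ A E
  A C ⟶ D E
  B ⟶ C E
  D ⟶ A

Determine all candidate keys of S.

{B}⁺: B→CE adds C, E; E→BD adds D; C→AE adds A → {A, B, C, D, E}.
{C}⁺: C→AE adds A, E; AC→DE adds D; E→BD adds B → {A, B, C, D, E}.
{E}⁺: E→BD adds B, D; B→CE adds C; D→A adds A → {A, B, C, D, E}.

{B}, {C}, {E}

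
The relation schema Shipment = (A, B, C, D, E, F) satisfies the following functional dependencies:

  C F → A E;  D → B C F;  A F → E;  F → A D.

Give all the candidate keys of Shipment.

{D}⁺: D→BCF adds B, C, F; F→AD adds A; CF→AE adds E → {A, B, C, D, E, F}.
{F}⁺: F→AD adds A, D; D→BCF adds B, C; AF→E adds E → {A, B, C, D, E, F}.
Any other superkey contains one of these as a subset, so there are no further candidate keys.

{D}, {F}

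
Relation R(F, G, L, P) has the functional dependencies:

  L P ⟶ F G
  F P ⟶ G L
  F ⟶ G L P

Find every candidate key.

(F), (L, P)

{F}⁺: F→GLP adds G, L, P → {F, G, L, P}.
{L, P}⁺: LP→FG adds F, G → {F, G, L, P}.
Any other superkey contains one of these as a subset, so there are no further candidate keys.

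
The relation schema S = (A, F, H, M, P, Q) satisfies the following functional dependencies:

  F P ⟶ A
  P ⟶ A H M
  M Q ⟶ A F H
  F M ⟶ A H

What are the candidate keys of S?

{P, Q}⁺: P→AHM adds A, H, M; MQ→AFH adds F → {A, F, H, M, P, Q}. Minimal: {Q}⁺ = {Q}; {P}⁺ = {A, H, M, P} — none reach the full schema.

(P, Q)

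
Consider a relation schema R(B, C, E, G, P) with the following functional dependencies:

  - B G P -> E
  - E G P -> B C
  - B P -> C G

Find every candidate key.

Attribute P never appears on the right-hand side of any dependency, so P must belong to every candidate key.
{P}⁺ = {P}, which is not all of the schema, so we must add further attributes.
{B, P}⁺: BP→CG adds C, G; BGP→E adds E → {B, C, E, G, P}. Minimal: {P}⁺ = {P}; {B}⁺ = {B} — none reach the full schema.
{E, G, P}⁺: EGP→BC adds B, C → {B, C, E, G, P}. Minimal: {G, P}⁺ = {G, P}; {E, P}⁺ = {E, P}; {E, G}⁺ = {E, G} — none reach the full schema.

BP; EGP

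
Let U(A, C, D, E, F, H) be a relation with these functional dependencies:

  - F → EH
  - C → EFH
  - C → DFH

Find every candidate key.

Attributes A, C never appear on any right-hand side, so every candidate key must contain {A, C}.
{A, C}⁺ = {A, C, D, E, F, H}, which is all of the schema, so {A, C} is the only candidate key.

{A, C}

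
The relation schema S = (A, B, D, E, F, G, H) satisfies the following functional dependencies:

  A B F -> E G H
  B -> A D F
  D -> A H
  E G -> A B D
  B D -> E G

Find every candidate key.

{B}; {E, G}

{B}⁺: B→ADF adds A, D, F; D→AH adds H; BD→EG adds E, G → {A, B, D, E, F, G, H}.
{E, G}⁺: EG→ABD adds A, B, D; B→ADF adds F; D→AH adds H → {A, B, D, E, F, G, H}. Minimal: {G}⁺ = {G}; {E}⁺ = {E} — none reach the full schema.
Any other superkey contains one of these as a subset, so there are no further candidate keys.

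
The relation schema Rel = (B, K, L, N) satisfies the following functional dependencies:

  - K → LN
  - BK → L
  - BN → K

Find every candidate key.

{B, K}⁺: K→LN adds L, N → {B, K, L, N}. Minimal: {K}⁺ = {K, L, N}; {B}⁺ = {B} — none reach the full schema.
{B, N}⁺: BN→K adds K; K→LN adds L → {B, K, L, N}. Minimal: {N}⁺ = {N}; {B}⁺ = {B} — none reach the full schema.

(B, K), (B, N)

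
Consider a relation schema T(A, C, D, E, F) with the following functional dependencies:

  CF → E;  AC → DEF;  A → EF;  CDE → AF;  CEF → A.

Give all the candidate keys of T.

Attribute C never appears on the right-hand side of any dependency, so C must belong to every candidate key.
{C}⁺ = {C}, which is not all of the schema, so we must add further attributes.
{A, C}⁺: AC→DEF adds D, E, F → {A, C, D, E, F}. Minimal: {C}⁺ = {C}; {A}⁺ = {A, E, F} — none reach the full schema.
{C, F}⁺: CF→E adds E; CEF→A adds A; AC→DEF adds D → {A, C, D, E, F}. Minimal: {F}⁺ = {F}; {C}⁺ = {C} — none reach the full schema.
{C, D, E}⁺: CDE→AF adds A, F → {A, C, D, E, F}. Minimal: {D, E}⁺ = {D, E}; {C, E}⁺ = {C, E}; {C, D}⁺ = {C, D} — none reach the full schema.

AC, CF, CDE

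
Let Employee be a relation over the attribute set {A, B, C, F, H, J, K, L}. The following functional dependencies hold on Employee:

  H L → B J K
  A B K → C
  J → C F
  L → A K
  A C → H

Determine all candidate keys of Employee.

{B, L}; {C, L}; {H, L}; {J, L}

Attribute L never appears on the right-hand side of any dependency, so L must belong to every candidate key.
{L}⁺ = {A, K, L}, which is not all of the schema, so we must add further attributes.
{B, L}⁺: L→AK adds A, K; ABK→C adds C; AC→H adds H; HL→BJK adds J; J→CF adds F → {A, B, C, F, H, J, K, L}. Minimal: {L}⁺ = {A, K, L}; {B}⁺ = {B} — none reach the full schema.
{C, L}⁺: L→AK adds A, K; AC→H adds H; HL→BJK adds B, J; J→CF adds F → {A, B, C, F, H, J, K, L}. Minimal: {L}⁺ = {A, K, L}; {C}⁺ = {C} — none reach the full schema.
{H, L}⁺: HL→BJK adds B, J, K; J→CF adds C, F; L→AK adds A → {A, B, C, F, H, J, K, L}. Minimal: {L}⁺ = {A, K, L}; {H}⁺ = {H} — none reach the full schema.
{J, L}⁺: J→CF adds C, F; L→AK adds A, K; AC→H adds H; HL→BJK adds B → {A, B, C, F, H, J, K, L}. Minimal: {L}⁺ = {A, K, L}; {J}⁺ = {C, F, J} — none reach the full schema.
Any other superkey contains one of these as a subset, so there are no further candidate keys.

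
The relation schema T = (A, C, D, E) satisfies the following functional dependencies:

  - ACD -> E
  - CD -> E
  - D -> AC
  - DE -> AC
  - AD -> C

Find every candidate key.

{D}

Attribute D never appears on the right-hand side of any dependency, so D must belong to every candidate key.
{D}⁺ = {A, C, D, E}, which is all of the schema, so {D} is the only candidate key.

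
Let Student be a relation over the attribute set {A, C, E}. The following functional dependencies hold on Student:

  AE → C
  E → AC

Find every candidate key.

(E)

Attribute E never appears on the right-hand side of any dependency, so E must belong to every candidate key.
{E}⁺ = {A, C, E}, which is all of the schema, so {E} is the only candidate key.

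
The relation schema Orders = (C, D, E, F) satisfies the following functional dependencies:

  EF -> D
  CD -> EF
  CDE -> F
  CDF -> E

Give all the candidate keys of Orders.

CD; CEF

Attribute C never appears on the right-hand side of any dependency, so C must belong to every candidate key.
{C}⁺ = {C}, which is not all of the schema, so we must add further attributes.
{C, D}⁺: CD→EF adds E, F → {C, D, E, F}.
{C, E, F}⁺: EF→D adds D → {C, D, E, F}.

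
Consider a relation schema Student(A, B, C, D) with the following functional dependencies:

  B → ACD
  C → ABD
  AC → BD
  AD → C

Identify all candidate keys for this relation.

{B}⁺: B→ACD adds A, C, D → {A, B, C, D}.
{C}⁺: C→ABD adds A, B, D → {A, B, C, D}.
{A, D}⁺: AD→C adds C; C→ABD adds B → {A, B, C, D}.
Any other superkey contains one of these as a subset, so there are no further candidate keys.

B, C, AD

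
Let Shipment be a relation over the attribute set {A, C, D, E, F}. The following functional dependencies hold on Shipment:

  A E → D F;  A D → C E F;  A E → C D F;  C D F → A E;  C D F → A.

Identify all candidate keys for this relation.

(A, D); (A, E); (C, D, F)

{A, D}⁺: AD→CEF adds C, E, F → {A, C, D, E, F}. Minimal: {D}⁺ = {D}; {A}⁺ = {A} — none reach the full schema.
{A, E}⁺: AE→DF adds D, F; AD→CEF adds C → {A, C, D, E, F}. Minimal: {E}⁺ = {E}; {A}⁺ = {A} — none reach the full schema.
{C, D, F}⁺: CDF→AE adds A, E → {A, C, D, E, F}. Minimal: {D, F}⁺ = {D, F}; {C, F}⁺ = {C, F}; {C, D}⁺ = {C, D} — none reach the full schema.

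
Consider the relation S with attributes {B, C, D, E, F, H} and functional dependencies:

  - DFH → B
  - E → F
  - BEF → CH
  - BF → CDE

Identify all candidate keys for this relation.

{B, E}, {B, F}, {D, E, H}, {D, F, H}

{B, E}⁺: E→F adds F; BEF→CH adds C, H; BF→CDE adds D → {B, C, D, E, F, H}. Minimal: {E}⁺ = {E, F}; {B}⁺ = {B} — none reach the full schema.
{B, F}⁺: BF→CDE adds C, D, E; BEF→CH adds H → {B, C, D, E, F, H}. Minimal: {F}⁺ = {F}; {B}⁺ = {B} — none reach the full schema.
{D, E, H}⁺: E→F adds F; DFH→B adds B; BEF→CH adds C → {B, C, D, E, F, H}. Minimal: {E, H}⁺ = {E, F, H}; {D, H}⁺ = {D, H}; {D, E}⁺ = {D, E, F} — none reach the full schema.
{D, F, H}⁺: DFH→B adds B; BF→CDE adds C, E → {B, C, D, E, F, H}. Minimal: {F, H}⁺ = {F, H}; {D, H}⁺ = {D, H}; {D, F}⁺ = {D, F} — none reach the full schema.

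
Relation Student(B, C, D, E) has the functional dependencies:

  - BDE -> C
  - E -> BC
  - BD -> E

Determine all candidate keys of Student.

Attribute D never appears on the right-hand side of any dependency, so D must belong to every candidate key.
{D}⁺ = {D}, which is not all of the schema, so we must add further attributes.
{B, D}⁺: BD→E adds E; BDE→C adds C → {B, C, D, E}. Minimal: {D}⁺ = {D}; {B}⁺ = {B} — none reach the full schema.
{D, E}⁺: E→BC adds B, C → {B, C, D, E}. Minimal: {E}⁺ = {B, C, E}; {D}⁺ = {D} — none reach the full schema.

{B, D}; {D, E}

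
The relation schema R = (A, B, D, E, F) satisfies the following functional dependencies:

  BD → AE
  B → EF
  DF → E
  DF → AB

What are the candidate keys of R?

Attribute D never appears on the right-hand side of any dependency, so D must belong to every candidate key.
{D}⁺ = {D}, which is not all of the schema, so we must add further attributes.
{B, D}⁺: BD→AE adds A, E; B→EF adds F → {A, B, D, E, F}. Minimal: {D}⁺ = {D}; {B}⁺ = {B, E, F} — none reach the full schema.
{D, F}⁺: DF→E adds E; DF→AB adds A, B → {A, B, D, E, F}. Minimal: {F}⁺ = {F}; {D}⁺ = {D} — none reach the full schema.

(B, D); (D, F)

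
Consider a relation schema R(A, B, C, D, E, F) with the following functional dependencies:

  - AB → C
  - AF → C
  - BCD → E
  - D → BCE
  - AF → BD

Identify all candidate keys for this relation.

Attributes A, F never appear on any right-hand side, so every candidate key must contain {A, F}.
{A, F}⁺ = {A, B, C, D, E, F}, which is all of the schema, so {A, F} is the only candidate key.

{A, F}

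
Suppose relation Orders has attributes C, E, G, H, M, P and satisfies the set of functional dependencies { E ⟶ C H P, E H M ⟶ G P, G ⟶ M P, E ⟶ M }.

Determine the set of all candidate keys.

{E}

Attribute E never appears on the right-hand side of any dependency, so E must belong to every candidate key.
{E}⁺ = {C, E, G, H, M, P}, which is all of the schema, so {E} is the only candidate key.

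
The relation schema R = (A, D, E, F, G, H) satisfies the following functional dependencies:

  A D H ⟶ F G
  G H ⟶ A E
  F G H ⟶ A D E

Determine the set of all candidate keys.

{A, D, H}; {D, G, H}; {F, G, H}

{A, D, H}⁺: ADH→FG adds F, G; GH→AE adds E → {A, D, E, F, G, H}. Minimal: {D, H}⁺ = {D, H}; {A, H}⁺ = {A, H}; {A, D}⁺ = {A, D} — none reach the full schema.
{D, G, H}⁺: GH→AE adds A, E; ADH→FG adds F → {A, D, E, F, G, H}. Minimal: {G, H}⁺ = {A, E, G, H}; {D, H}⁺ = {D, H}; {D, G}⁺ = {D, G} — none reach the full schema.
{F, G, H}⁺: GH→AE adds A, E; FGH→ADE adds D → {A, D, E, F, G, H}. Minimal: {G, H}⁺ = {A, E, G, H}; {F, H}⁺ = {F, H}; {F, G}⁺ = {F, G} — none reach the full schema.
Any other superkey contains one of these as a subset, so there are no further candidate keys.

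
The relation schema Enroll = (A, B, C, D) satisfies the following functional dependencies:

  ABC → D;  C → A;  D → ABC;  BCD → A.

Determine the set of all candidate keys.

{D}⁺: D→ABC adds A, B, C → {A, B, C, D}.
{B, C}⁺: C→A adds A; ABC→D adds D → {A, B, C, D}. Minimal: {C}⁺ = {A, C}; {B}⁺ = {B} — none reach the full schema.

(D), (B, C)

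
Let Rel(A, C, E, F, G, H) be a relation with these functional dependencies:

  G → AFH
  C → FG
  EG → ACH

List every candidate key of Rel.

Attribute E never appears on the right-hand side of any dependency, so E must belong to every candidate key.
{E}⁺ = {E}, which is not all of the schema, so we must add further attributes.
{C, E}⁺: C→FG adds F, G; EG→ACH adds A, H → {A, C, E, F, G, H}. Minimal: {E}⁺ = {E}; {C}⁺ = {A, C, F, G, H} — none reach the full schema.
{E, G}⁺: G→AFH adds A, F, H; EG→ACH adds C → {A, C, E, F, G, H}. Minimal: {G}⁺ = {A, F, G, H}; {E}⁺ = {E} — none reach the full schema.
Any other superkey contains one of these as a subset, so there are no further candidate keys.

(C, E), (E, G)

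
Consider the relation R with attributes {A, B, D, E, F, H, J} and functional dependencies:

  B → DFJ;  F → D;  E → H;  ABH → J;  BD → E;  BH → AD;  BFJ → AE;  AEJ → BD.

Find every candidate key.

{B}⁺: B→DFJ adds D, F, J; BD→E adds E; BFJ→AE adds A; E→H adds H → {A, B, D, E, F, H, J}.
{A, E, J}⁺: E→H adds H; AEJ→BD adds B, D; B→DFJ adds F → {A, B, D, E, F, H, J}. Minimal: {E, J}⁺ = {E, H, J}; {A, J}⁺ = {A, J}; {A, E}⁺ = {A, E, H} — none reach the full schema.

(B); (A, E, J)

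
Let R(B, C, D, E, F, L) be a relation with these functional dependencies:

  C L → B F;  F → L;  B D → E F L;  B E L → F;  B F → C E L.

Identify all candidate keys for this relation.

{B, D}, {C, D, F}, {C, D, L}

Attribute D never appears on the right-hand side of any dependency, so D must belong to every candidate key.
{D}⁺ = {D}, which is not all of the schema, so we must add further attributes.
{B, D}⁺: BD→EFL adds E, F, L; BF→CEL adds C → {B, C, D, E, F, L}. Minimal: {D}⁺ = {D}; {B}⁺ = {B} — none reach the full schema.
{C, D, F}⁺: F→L adds L; CL→BF adds B; BD→EFL adds E → {B, C, D, E, F, L}. Minimal: {D, F}⁺ = {D, F, L}; {C, F}⁺ = {B, C, E, F, L}; {C, D}⁺ = {C, D} — none reach the full schema.
{C, D, L}⁺: CL→BF adds B, F; BD→EFL adds E → {B, C, D, E, F, L}. Minimal: {D, L}⁺ = {D, L}; {C, L}⁺ = {B, C, E, F, L}; {C, D}⁺ = {C, D} — none reach the full schema.
Any other superkey contains one of these as a subset, so there are no further candidate keys.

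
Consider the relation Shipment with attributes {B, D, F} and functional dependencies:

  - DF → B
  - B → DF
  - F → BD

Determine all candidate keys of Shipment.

{B}⁺: B→DF adds D, F → {B, D, F}.
{F}⁺: F→BD adds B, D → {B, D, F}.
Any other superkey contains one of these as a subset, so there are no further candidate keys.

{B}, {F}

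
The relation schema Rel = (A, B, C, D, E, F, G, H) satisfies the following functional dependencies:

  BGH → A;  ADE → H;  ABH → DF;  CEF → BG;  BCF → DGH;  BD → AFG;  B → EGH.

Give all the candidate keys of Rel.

{B, C}; {C, E, F}

Attribute C never appears on the right-hand side of any dependency, so C must belong to every candidate key.
{C}⁺ = {C}, which is not all of the schema, so we must add further attributes.
{B, C}⁺: B→EGH adds E, G, H; BGH→A adds A; ABH→DF adds D, F → {A, B, C, D, E, F, G, H}. Minimal: {C}⁺ = {C}; {B}⁺ = {A, B, D, E, F, G, H} — none reach the full schema.
{C, E, F}⁺: CEF→BG adds B, G; BCF→DGH adds D, H; BD→AFG adds A → {A, B, C, D, E, F, G, H}. Minimal: {E, F}⁺ = {E, F}; {C, F}⁺ = {C, F}; {C, E}⁺ = {C, E} — none reach the full schema.
Any other superkey contains one of these as a subset, so there are no further candidate keys.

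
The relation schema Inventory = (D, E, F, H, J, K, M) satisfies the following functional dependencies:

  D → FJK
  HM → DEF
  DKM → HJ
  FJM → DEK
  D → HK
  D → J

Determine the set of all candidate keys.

(D, M), (H, M), (F, J, M)

Attribute M never appears on the right-hand side of any dependency, so M must belong to every candidate key.
{M}⁺ = {M}, which is not all of the schema, so we must add further attributes.
{D, M}⁺: D→FJK adds F, J, K; DKM→HJ adds H; FJM→DEK adds E → {D, E, F, H, J, K, M}. Minimal: {M}⁺ = {M}; {D}⁺ = {D, F, H, J, K} — none reach the full schema.
{H, M}⁺: HM→DEF adds D, E, F; D→HK adds K; D→J adds J → {D, E, F, H, J, K, M}. Minimal: {M}⁺ = {M}; {H}⁺ = {H} — none reach the full schema.
{F, J, M}⁺: FJM→DEK adds D, E, K; D→HK adds H → {D, E, F, H, J, K, M}. Minimal: {J, M}⁺ = {J, M}; {F, M}⁺ = {F, M}; {F, J}⁺ = {F, J} — none reach the full schema.
Any other superkey contains one of these as a subset, so there are no further candidate keys.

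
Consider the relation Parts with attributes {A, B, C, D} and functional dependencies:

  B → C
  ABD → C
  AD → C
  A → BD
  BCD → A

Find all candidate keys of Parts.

A; BD

{A}⁺: A→BD adds B, D; B→C adds C → {A, B, C, D}.
{B, D}⁺: B→C adds C; BCD→A adds A → {A, B, C, D}. Minimal: {D}⁺ = {D}; {B}⁺ = {B, C} — none reach the full schema.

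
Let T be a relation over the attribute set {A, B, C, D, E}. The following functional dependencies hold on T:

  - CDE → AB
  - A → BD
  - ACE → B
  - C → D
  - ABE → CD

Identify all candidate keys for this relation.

Attribute E never appears on the right-hand side of any dependency, so E must belong to every candidate key.
{E}⁺ = {E}, which is not all of the schema, so we must add further attributes.
{A, E}⁺: A→BD adds B, D; ABE→CD adds C → {A, B, C, D, E}. Minimal: {E}⁺ = {E}; {A}⁺ = {A, B, D} — none reach the full schema.
{C, E}⁺: C→D adds D; CDE→AB adds A, B → {A, B, C, D, E}. Minimal: {E}⁺ = {E}; {C}⁺ = {C, D} — none reach the full schema.

{A, E}, {C, E}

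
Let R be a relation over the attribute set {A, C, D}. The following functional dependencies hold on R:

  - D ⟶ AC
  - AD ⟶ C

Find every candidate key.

Attribute D never appears on the right-hand side of any dependency, so D must belong to every candidate key.
{D}⁺ = {A, C, D}, which is all of the schema, so {D} is the only candidate key.

{D}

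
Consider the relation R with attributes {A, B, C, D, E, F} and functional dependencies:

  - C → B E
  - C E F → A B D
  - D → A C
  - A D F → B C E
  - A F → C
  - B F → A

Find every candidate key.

{A, F}; {B, F}; {C, F}; {D, F}

Attribute F never appears on the right-hand side of any dependency, so F must belong to every candidate key.
{F}⁺ = {F}, which is not all of the schema, so we must add further attributes.
{A, F}⁺: AF→C adds C; C→BE adds B, E; CEF→ABD adds D → {A, B, C, D, E, F}.
{B, F}⁺: BF→A adds A; AF→C adds C; C→BE adds E; CEF→ABD adds D → {A, B, C, D, E, F}.
{C, F}⁺: C→BE adds B, E; CEF→ABD adds A, D → {A, B, C, D, E, F}.
{D, F}⁺: D→AC adds A, C; ADF→BCE adds B, E → {A, B, C, D, E, F}.
Any other superkey contains one of these as a subset, so there are no further candidate keys.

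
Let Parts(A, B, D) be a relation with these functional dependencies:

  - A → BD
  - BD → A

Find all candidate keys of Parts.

{A}, {B, D}

{A}⁺: A→BD adds B, D → {A, B, D}.
{B, D}⁺: BD→A adds A → {A, B, D}. Minimal: {D}⁺ = {D}; {B}⁺ = {B} — none reach the full schema.
Any other superkey contains one of these as a subset, so there are no further candidate keys.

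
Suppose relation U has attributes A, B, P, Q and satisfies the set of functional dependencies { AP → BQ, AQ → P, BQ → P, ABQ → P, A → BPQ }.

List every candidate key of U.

Attribute A never appears on the right-hand side of any dependency, so A must belong to every candidate key.
{A}⁺ = {A, B, P, Q}, which is all of the schema, so {A} is the only candidate key.

(A)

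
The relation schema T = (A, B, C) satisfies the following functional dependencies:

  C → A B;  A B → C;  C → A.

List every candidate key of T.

{C}⁺: C→AB adds A, B → {A, B, C}.
{A, B}⁺: AB→C adds C → {A, B, C}. Minimal: {B}⁺ = {B}; {A}⁺ = {A} — none reach the full schema.
Any other superkey contains one of these as a subset, so there are no further candidate keys.

{C}, {A, B}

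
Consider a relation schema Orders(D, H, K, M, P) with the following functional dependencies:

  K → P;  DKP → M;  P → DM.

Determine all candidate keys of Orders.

HK

{H, K}⁺: K→P adds P; P→DM adds D, M → {D, H, K, M, P}. Minimal: {K}⁺ = {D, K, M, P}; {H}⁺ = {H} — none reach the full schema.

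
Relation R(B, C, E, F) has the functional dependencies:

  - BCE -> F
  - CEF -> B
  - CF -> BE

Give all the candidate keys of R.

Attribute C never appears on the right-hand side of any dependency, so C must belong to every candidate key.
{C}⁺ = {C}, which is not all of the schema, so we must add further attributes.
{C, F}⁺: CF→BE adds B, E → {B, C, E, F}. Minimal: {F}⁺ = {F}; {C}⁺ = {C} — none reach the full schema.
{B, C, E}⁺: BCE→F adds F → {B, C, E, F}. Minimal: {C, E}⁺ = {C, E}; {B, E}⁺ = {B, E}; {B, C}⁺ = {B, C} — none reach the full schema.
Any other superkey contains one of these as a subset, so there are no further candidate keys.

{C, F}; {B, C, E}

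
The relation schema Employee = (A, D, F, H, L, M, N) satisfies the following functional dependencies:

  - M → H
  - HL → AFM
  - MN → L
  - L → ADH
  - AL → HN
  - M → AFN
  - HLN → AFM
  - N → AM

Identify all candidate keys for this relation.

{L}, {M}, {N}

{L}⁺: L→ADH adds A, D, H; AL→HN adds N; HLN→AFM adds F, M → {A, D, F, H, L, M, N}.
{M}⁺: M→H adds H; M→AFN adds A, F, N; MN→L adds L; L→ADH adds D → {A, D, F, H, L, M, N}.
{N}⁺: N→AM adds A, M; M→H adds H; MN→L adds L; L→ADH adds D; M→AFN adds F → {A, D, F, H, L, M, N}.
Any other superkey contains one of these as a subset, so there are no further candidate keys.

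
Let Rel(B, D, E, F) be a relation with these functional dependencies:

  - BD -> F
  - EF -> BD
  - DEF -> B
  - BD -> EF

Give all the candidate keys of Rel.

{B, D}⁺: BD→F adds F; BD→EF adds E → {B, D, E, F}.
{E, F}⁺: EF→BD adds B, D → {B, D, E, F}.
Any other superkey contains one of these as a subset, so there are no further candidate keys.

{B, D}, {E, F}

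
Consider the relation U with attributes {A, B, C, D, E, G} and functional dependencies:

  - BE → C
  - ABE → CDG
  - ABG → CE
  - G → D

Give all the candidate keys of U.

ABE, ABG

Attributes A, B never appear on any right-hand side, so every candidate key must contain {A, B}.
{A, B}⁺ = {A, B}, which is not all of the schema, so we must add further attributes.
{A, B, E}⁺: BE→C adds C; ABE→CDG adds D, G → {A, B, C, D, E, G}. Minimal: {B, E}⁺ = {B, C, E}; {A, E}⁺ = {A, E}; {A, B}⁺ = {A, B} — none reach the full schema.
{A, B, G}⁺: ABG→CE adds C, E; G→D adds D → {A, B, C, D, E, G}. Minimal: {B, G}⁺ = {B, D, G}; {A, G}⁺ = {A, D, G}; {A, B}⁺ = {A, B} — none reach the full schema.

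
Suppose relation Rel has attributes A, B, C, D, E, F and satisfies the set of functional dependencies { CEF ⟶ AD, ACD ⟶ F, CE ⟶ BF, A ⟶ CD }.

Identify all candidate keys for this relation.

(A, E), (C, E)

Attribute E never appears on the right-hand side of any dependency, so E must belong to every candidate key.
{E}⁺ = {E}, which is not all of the schema, so we must add further attributes.
{A, E}⁺: A→CD adds C, D; ACD→F adds F; CE→BF adds B → {A, B, C, D, E, F}. Minimal: {E}⁺ = {E}; {A}⁺ = {A, C, D, F} — none reach the full schema.
{C, E}⁺: CE→BF adds B, F; CEF→AD adds A, D → {A, B, C, D, E, F}. Minimal: {E}⁺ = {E}; {C}⁺ = {C} — none reach the full schema.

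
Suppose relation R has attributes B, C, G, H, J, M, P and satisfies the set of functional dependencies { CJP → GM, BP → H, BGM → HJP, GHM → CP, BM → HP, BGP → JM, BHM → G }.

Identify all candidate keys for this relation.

BM; BGP; BCJP

Attribute B never appears on the right-hand side of any dependency, so B must belong to every candidate key.
{B}⁺ = {B}, which is not all of the schema, so we must add further attributes.
{B, M}⁺: BM→HP adds H, P; BHM→G adds G; BGM→HJP adds J; GHM→CP adds C → {B, C, G, H, J, M, P}. Minimal: {M}⁺ = {M}; {B}⁺ = {B} — none reach the full schema.
{B, G, P}⁺: BP→H adds H; BGP→JM adds J, M; GHM→CP adds C → {B, C, G, H, J, M, P}. Minimal: {G, P}⁺ = {G, P}; {B, P}⁺ = {B, H, P}; {B, G}⁺ = {B, G} — none reach the full schema.
{B, C, J, P}⁺: CJP→GM adds G, M; BP→H adds H → {B, C, G, H, J, M, P}. Minimal: {C, J, P}⁺ = {C, G, J, M, P}; {B, J, P}⁺ = {B, H, J, P}; {B, C, P}⁺ = {B, C, H, P}; … — none reach the full schema.
Any other superkey contains one of these as a subset, so there are no further candidate keys.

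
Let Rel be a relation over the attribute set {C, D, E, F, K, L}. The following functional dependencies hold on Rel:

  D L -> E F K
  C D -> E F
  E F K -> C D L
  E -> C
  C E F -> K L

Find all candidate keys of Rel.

CD, DE, DL, EF

{C, D}⁺: CD→EF adds E, F; CEF→KL adds K, L → {C, D, E, F, K, L}.
{D, E}⁺: E→C adds C; CD→EF adds F; CEF→KL adds K, L → {C, D, E, F, K, L}.
{D, L}⁺: DL→EFK adds E, F, K; EFK→CDL adds C → {C, D, E, F, K, L}.
{E, F}⁺: E→C adds C; CEF→KL adds K, L; EFK→CDL adds D → {C, D, E, F, K, L}.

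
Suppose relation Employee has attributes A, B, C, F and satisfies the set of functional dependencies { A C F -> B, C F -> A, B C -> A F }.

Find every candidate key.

{B, C}⁺: BC→AF adds A, F → {A, B, C, F}. Minimal: {C}⁺ = {C}; {B}⁺ = {B} — none reach the full schema.
{C, F}⁺: CF→A adds A; ACF→B adds B → {A, B, C, F}. Minimal: {F}⁺ = {F}; {C}⁺ = {C} — none reach the full schema.
Any other superkey contains one of these as a subset, so there are no further candidate keys.

{B, C}; {C, F}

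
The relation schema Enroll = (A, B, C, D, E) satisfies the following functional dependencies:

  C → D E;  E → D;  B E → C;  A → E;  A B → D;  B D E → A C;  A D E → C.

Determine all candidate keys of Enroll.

{A, B}, {B, C}, {B, E}

Attribute B never appears on the right-hand side of any dependency, so B must belong to every candidate key.
{B}⁺ = {B}, which is not all of the schema, so we must add further attributes.
{A, B}⁺: A→E adds E; AB→D adds D; BDE→AC adds C → {A, B, C, D, E}. Minimal: {B}⁺ = {B}; {A}⁺ = {A, C, D, E} — none reach the full schema.
{B, C}⁺: C→DE adds D, E; BDE→AC adds A → {A, B, C, D, E}. Minimal: {C}⁺ = {C, D, E}; {B}⁺ = {B} — none reach the full schema.
{B, E}⁺: E→D adds D; BE→C adds C; BDE→AC adds A → {A, B, C, D, E}. Minimal: {E}⁺ = {D, E}; {B}⁺ = {B} — none reach the full schema.
Any other superkey contains one of these as a subset, so there are no further candidate keys.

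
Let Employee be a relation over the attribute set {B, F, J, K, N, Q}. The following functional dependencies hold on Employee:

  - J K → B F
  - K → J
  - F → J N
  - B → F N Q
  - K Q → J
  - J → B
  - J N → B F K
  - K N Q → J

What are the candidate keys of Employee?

{B}, {F}, {J}, {K}

{B}⁺: B→FNQ adds F, N, Q; F→JN adds J; JN→BFK adds K → {B, F, J, K, N, Q}.
{F}⁺: F→JN adds J, N; J→B adds B; JN→BFK adds K; B→FNQ adds Q → {B, F, J, K, N, Q}.
{J}⁺: J→B adds B; B→FNQ adds F, N, Q; JN→BFK adds K → {B, F, J, K, N, Q}.
{K}⁺: K→J adds J; J→B adds B; JK→BF adds F; F→JN adds N; B→FNQ adds Q → {B, F, J, K, N, Q}.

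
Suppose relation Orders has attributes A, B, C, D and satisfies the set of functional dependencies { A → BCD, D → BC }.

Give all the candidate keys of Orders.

{A}⁺: A→BCD adds B, C, D → {A, B, C, D}.

{A}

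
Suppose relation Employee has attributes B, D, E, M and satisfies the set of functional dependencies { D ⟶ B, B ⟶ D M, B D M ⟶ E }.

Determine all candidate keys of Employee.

{B}⁺: B→DM adds D, M; BDM→E adds E → {B, D, E, M}.
{D}⁺: D→B adds B; B→DM adds M; BDM→E adds E → {B, D, E, M}.

{B}, {D}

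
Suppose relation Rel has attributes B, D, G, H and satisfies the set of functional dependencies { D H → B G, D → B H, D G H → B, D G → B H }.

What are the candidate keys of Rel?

{D}

Attribute D never appears on the right-hand side of any dependency, so D must belong to every candidate key.
{D}⁺ = {B, D, G, H}, which is all of the schema, so {D} is the only candidate key.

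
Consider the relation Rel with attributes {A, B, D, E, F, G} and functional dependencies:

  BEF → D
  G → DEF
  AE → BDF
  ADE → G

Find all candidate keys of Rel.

{A, E}⁺: AE→BDF adds B, D, F; ADE→G adds G → {A, B, D, E, F, G}. Minimal: {E}⁺ = {E}; {A}⁺ = {A} — none reach the full schema.
{A, G}⁺: G→DEF adds D, E, F; AE→BDF adds B → {A, B, D, E, F, G}. Minimal: {G}⁺ = {D, E, F, G}; {A}⁺ = {A} — none reach the full schema.
Any other superkey contains one of these as a subset, so there are no further candidate keys.

{A, E}; {A, G}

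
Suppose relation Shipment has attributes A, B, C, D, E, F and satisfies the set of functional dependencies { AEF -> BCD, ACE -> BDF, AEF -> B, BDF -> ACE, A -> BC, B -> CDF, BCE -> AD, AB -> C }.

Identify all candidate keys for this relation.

{A}, {B}

{A}⁺: A→BC adds B, C; B→CDF adds D, F; BDF→ACE adds E → {A, B, C, D, E, F}.
{B}⁺: B→CDF adds C, D, F; BDF→ACE adds A, E → {A, B, C, D, E, F}.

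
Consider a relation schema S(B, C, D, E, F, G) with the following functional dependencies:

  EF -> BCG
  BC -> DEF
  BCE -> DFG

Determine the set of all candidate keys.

{B, C}⁺: BC→DEF adds D, E, F; BCE→DFG adds G → {B, C, D, E, F, G}. Minimal: {C}⁺ = {C}; {B}⁺ = {B} — none reach the full schema.
{E, F}⁺: EF→BCG adds B, C, G; BC→DEF adds D → {B, C, D, E, F, G}. Minimal: {F}⁺ = {F}; {E}⁺ = {E} — none reach the full schema.
Any other superkey contains one of these as a subset, so there are no further candidate keys.

{B, C}; {E, F}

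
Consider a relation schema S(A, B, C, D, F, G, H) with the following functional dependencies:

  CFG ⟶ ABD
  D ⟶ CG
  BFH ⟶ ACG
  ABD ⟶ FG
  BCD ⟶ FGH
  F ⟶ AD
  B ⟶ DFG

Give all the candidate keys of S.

{B}, {F}

{B}⁺: B→DFG adds D, F, G; D→CG adds C; BCD→FGH adds H; F→AD adds A → {A, B, C, D, F, G, H}.
{F}⁺: F→AD adds A, D; D→CG adds C, G; CFG→ABD adds B; BCD→FGH adds H → {A, B, C, D, F, G, H}.
Any other superkey contains one of these as a subset, so there are no further candidate keys.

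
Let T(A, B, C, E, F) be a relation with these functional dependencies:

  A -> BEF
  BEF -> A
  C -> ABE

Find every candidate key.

Attribute C never appears on the right-hand side of any dependency, so C must belong to every candidate key.
{C}⁺ = {A, B, C, E, F}, which is all of the schema, so {C} is the only candidate key.

{C}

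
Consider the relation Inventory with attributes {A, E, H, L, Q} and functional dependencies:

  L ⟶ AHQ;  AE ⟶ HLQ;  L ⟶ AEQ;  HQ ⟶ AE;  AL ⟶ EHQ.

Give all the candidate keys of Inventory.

{L}⁺: L→AHQ adds A, H, Q; L→AEQ adds E → {A, E, H, L, Q}.
{A, E}⁺: AE→HLQ adds H, L, Q → {A, E, H, L, Q}. Minimal: {E}⁺ = {E}; {A}⁺ = {A} — none reach the full schema.
{H, Q}⁺: HQ→AE adds A, E; AE→HLQ adds L → {A, E, H, L, Q}. Minimal: {Q}⁺ = {Q}; {H}⁺ = {H} — none reach the full schema.

(L); (A, E); (H, Q)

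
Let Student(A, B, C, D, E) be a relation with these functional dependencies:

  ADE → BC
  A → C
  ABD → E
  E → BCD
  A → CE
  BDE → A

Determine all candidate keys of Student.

{A}, {E}

{A}⁺: A→C adds C; A→CE adds E; E→BCD adds B, D → {A, B, C, D, E}.
{E}⁺: E→BCD adds B, C, D; BDE→A adds A → {A, B, C, D, E}.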